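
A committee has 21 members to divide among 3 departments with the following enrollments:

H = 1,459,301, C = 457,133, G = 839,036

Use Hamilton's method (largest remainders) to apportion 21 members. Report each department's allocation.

H 11; C 4; G 6

Total 2755470; standard divisor 2755470/21 ≈ 131212.857.
Standard quotas: H 11.1216, C 3.4839, G 6.3945.
Lower quotas: H 11, C 3, G 6 (sum 20, leaving 1 seat).
Remainders in descending order: C 0.4839, G 0.3945, H 0.1216.
The surplus seat goes to C.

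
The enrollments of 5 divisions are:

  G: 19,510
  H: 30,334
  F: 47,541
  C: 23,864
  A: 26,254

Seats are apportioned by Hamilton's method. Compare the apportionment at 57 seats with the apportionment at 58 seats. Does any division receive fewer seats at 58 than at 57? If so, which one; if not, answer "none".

none

At 57 seats: G 8, H 12, F 18, C 9, A 10.
At 58 seats: G 8, H 12, F 19, C 9, A 10.
No division's allocation decreased.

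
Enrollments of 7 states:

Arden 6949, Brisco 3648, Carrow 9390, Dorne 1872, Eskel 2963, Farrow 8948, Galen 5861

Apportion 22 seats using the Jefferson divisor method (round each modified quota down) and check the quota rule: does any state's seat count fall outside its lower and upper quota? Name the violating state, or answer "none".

none

Standard quotas: Arden 3.858, Brisco 2.025, Carrow 5.213, Dorne 1.039, Eskel 1.645, Farrow 4.967, Galen 3.254.
Jefferson allocation: Arden 4, Brisco 2, Carrow 6, Dorne 1, Eskel 1, Farrow 5, Galen 3.
Every allocation lies between the lower and upper quota.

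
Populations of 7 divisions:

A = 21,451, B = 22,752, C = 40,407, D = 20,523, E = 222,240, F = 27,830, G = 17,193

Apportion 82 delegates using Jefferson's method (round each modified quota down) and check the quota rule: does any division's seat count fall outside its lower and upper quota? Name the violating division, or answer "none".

E

Standard quotas: A 4.723, B 5.010, C 8.897, D 4.519, E 48.936, F 6.128, G 3.786.
Jefferson allocation: A 4, B 5, C 9, D 4, E 51, F 6, G 3.
E has quota 48.936 (lower 48, upper 49) but receives 51 — outside the quota interval.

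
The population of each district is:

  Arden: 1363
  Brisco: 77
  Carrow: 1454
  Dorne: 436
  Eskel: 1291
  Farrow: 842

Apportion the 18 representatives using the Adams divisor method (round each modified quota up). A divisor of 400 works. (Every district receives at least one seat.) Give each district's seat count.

With modified divisor 400: modified quotas Arden 3.408, Brisco 0.193, Carrow 3.635, Dorne 1.090, Eskel 3.228, Farrow 2.105.
Rounding up: Arden 4, Brisco 1, Carrow 4, Dorne 2, Eskel 4, Farrow 3 (total 18).

Arden: 4, Brisco: 1, Carrow: 4, Dorne: 2, Eskel: 4, Farrow: 3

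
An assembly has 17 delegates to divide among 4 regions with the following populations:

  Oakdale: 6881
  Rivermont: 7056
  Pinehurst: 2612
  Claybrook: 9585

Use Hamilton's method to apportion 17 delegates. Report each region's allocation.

Oakdale 4, Rivermont 5, Pinehurst 2, Claybrook 6

Standard divisor: 26134 ÷ 17 ≈ 1537.294.
Standard quotas: Oakdale 4.4760, Rivermont 4.5899, Pinehurst 1.6991, Claybrook 6.2350.
Lower quotas: Oakdale 4, Rivermont 4, Pinehurst 1, Claybrook 6 (sum 15, leaving 2 seats).
Remainders in descending order: Pinehurst 0.6991, Rivermont 0.5899, Oakdale 0.4760, Claybrook 0.2350.
Largest remainders: Pinehurst, Rivermont receive the extra seats.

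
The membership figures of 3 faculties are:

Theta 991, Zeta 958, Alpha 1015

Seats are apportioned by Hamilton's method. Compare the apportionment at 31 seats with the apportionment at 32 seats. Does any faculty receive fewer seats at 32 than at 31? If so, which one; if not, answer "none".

none

At 31 seats: Theta 10, Zeta 10, Alpha 11.
At 32 seats: Theta 11, Zeta 10, Alpha 11.
No faculty's allocation decreased.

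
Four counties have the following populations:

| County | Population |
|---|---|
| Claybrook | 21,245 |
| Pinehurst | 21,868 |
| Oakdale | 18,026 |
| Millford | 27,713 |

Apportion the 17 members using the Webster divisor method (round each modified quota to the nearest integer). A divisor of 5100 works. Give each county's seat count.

Claybrook 4; Pinehurst 4; Oakdale 4; Millford 5

With modified divisor 5100: modified quotas Claybrook 4.166, Pinehurst 4.288, Oakdale 3.535, Millford 5.434.
Rounding to the nearest integer: Claybrook 4, Pinehurst 4, Oakdale 4, Millford 5 (total 17).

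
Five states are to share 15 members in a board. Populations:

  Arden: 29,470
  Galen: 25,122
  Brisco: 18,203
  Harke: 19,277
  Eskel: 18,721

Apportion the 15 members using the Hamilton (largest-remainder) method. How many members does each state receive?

Arden 4, Galen 3, Brisco 2, Harke 3, Eskel 3

The standard divisor is 110793/15 ≈ 7386.2.
Standard quotas: Arden 3.9899, Galen 3.4012, Brisco 2.4645, Harke 2.6099, Eskel 2.5346.
Lower quotas: Arden 3, Galen 3, Brisco 2, Harke 2, Eskel 2 (sum 12, leaving 3 seats).
Remainders in descending order: Arden 0.9899, Harke 0.6099, Eskel 0.5346, Brisco 0.4645, Galen 0.4012.
The surplus seats go to Arden, Harke, Eskel.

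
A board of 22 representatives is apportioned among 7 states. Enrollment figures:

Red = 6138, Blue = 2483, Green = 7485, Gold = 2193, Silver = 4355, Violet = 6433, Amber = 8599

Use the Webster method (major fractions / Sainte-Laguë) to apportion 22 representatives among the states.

Red: 4, Blue: 1, Green: 4, Gold: 1, Silver: 3, Violet: 4, Amber: 5

Standard divisor 37686/22 ≈ 1713; standard quotas: Red 3.583, Blue 1.450, Green 4.370, Gold 1.280, Silver 2.542, Violet 3.755, Amber 5.020.
Rounding to the nearest integer gives Red 4, Blue 1, Green 4, Gold 1, Silver 3, Violet 4, Amber 5 — total 22, matching the house size, so no adjustment is needed.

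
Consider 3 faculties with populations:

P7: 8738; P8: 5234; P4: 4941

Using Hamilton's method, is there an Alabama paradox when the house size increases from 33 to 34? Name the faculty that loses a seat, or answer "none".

none

At 33 seats: P7 15, P8 9, P4 9.
At 34 seats: P7 16, P8 9, P4 9.
No faculty's allocation decreased.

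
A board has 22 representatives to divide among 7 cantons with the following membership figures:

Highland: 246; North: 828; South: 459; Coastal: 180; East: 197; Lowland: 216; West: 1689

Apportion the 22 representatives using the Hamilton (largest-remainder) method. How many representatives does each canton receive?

Highland 1, North 5, South 3, Coastal 1, East 1, Lowland 1, West 10

The standard divisor is 3815/22 ≈ 173.409.
Standard quotas: Highland 1.419, North 4.775, South 2.647, Coastal 1.038, East 1.136, Lowland 1.246, West 9.740.
Lower quotas: Highland 1, North 4, South 2, Coastal 1, East 1, Lowland 1, West 9 (sum 19, leaving 3 seats).
Remainders in descending order: North 0.775, West 0.740, South 0.647, Highland 0.419, Lowland 0.246, East 0.136, Coastal 0.038.
The surplus seats go to North, West, South.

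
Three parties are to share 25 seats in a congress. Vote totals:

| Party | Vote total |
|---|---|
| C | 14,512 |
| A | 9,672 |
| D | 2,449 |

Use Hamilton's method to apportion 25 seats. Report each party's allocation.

C=14; A=9; D=2

The standard divisor is 26633/25 ≈ 1065.32.
Standard quotas: C 13.6222, A 9.0790, D 2.2988.
Lower quotas: C 13, A 9, D 2 (sum 24, leaving 1 seat).
Remainders in descending order: C 0.6222, D 0.2988, A 0.0790.
Largest remainder: C receives the extra seat.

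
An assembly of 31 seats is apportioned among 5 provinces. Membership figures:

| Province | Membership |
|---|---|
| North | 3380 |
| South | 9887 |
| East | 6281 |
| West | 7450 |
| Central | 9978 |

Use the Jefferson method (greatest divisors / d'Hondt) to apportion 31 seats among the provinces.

Standard divisor 36976/31 ≈ 1192.774; standard quotas: North 2.834, South 8.289, East 5.266, West 6.246, Central 8.365.
Rounding down gives 2, 8, 5, 6, 8 = 29 seats, so the divisor must be adjusted.
With modified divisor 1104: modified quotas North 3.062, South 8.956, East 5.689, West 6.748, Central 9.038.
Rounding down: North 3, South 8, East 5, West 6, Central 9 (total 31).

North: 3, South: 8, East: 5, West: 6, Central: 9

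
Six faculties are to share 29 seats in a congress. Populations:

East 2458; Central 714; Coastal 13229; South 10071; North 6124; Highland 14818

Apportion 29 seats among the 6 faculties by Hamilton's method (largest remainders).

The standard divisor is 47414/29 ≈ 1634.966.
Standard quotas: East 1.5034, Central 0.4367, Coastal 8.0913, South 6.1598, North 3.7456, Highland 9.0632.
Lower quotas: East 1, Central 0, Coastal 8, South 6, North 3, Highland 9 (sum 27, leaving 2 seats).
Remainders in descending order: North 0.7456, East 0.5034, Central 0.4367, South 0.1598, Coastal 0.0913, Highland 0.0632.
Largest remainders: North, East receive the extra seats.

East 2, Central 0, Coastal 8, South 6, North 4, Highland 9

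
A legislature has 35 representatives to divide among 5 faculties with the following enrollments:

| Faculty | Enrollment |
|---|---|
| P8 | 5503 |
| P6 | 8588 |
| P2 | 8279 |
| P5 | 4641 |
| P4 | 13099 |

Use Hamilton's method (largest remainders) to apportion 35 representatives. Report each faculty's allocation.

P8: 5, P6: 8, P2: 7, P5: 4, P4: 11

The standard divisor is 40110/35 = 1146.
Standard quotas: P8 4.8019, P6 7.4939, P2 7.2243, P5 4.0497, P4 11.4302.
Lower quotas: P8 4, P6 7, P2 7, P5 4, P4 11 (sum 33, leaving 2 seats).
Remainders in descending order: P8 0.8019, P6 0.4939, P4 0.4302, P2 0.2243, P5 0.0497.
The surplus seats go to P8, P6.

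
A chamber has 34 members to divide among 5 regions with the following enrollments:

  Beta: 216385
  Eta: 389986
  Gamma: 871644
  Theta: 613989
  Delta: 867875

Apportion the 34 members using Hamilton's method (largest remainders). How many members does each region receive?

Total 2959879; standard divisor 2959879/34 ≈ 87055.265.
Standard quotas: Beta 2.4856, Eta 4.4798, Gamma 10.0125, Theta 7.0529, Delta 9.9692.
Lower quotas: Beta 2, Eta 4, Gamma 10, Theta 7, Delta 9 (sum 32, leaving 2 seats).
Remainders in descending order: Delta 0.9692, Beta 0.4856, Eta 0.4798, Theta 0.0529, Gamma 0.0125.
Largest remainders: Delta, Beta receive the extra seats.

Beta: 3; Eta: 4; Gamma: 10; Theta: 7; Delta: 10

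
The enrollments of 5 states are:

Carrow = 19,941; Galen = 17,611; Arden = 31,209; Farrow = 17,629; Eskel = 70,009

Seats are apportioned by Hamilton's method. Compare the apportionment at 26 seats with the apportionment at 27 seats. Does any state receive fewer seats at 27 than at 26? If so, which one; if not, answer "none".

none

At 26 seats: Carrow 3, Galen 3, Arden 5, Farrow 3, Eskel 12.
At 27 seats: Carrow 4, Galen 3, Arden 5, Farrow 3, Eskel 12.
No state's allocation decreased.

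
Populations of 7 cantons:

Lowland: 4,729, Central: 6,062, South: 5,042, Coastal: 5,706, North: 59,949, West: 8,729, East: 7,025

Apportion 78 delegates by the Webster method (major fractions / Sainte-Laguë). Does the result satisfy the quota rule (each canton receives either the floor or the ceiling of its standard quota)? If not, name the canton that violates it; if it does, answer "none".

North

Standard quotas: Lowland 3.793, Central 4.862, South 4.044, Coastal 4.577, North 48.086, West 7.002, East 5.635.
Webster allocation: Lowland 4, Central 5, South 4, Coastal 5, North 47, West 7, East 6.
North has quota 48.086 (lower 48, upper 49) but receives 47 — outside the quota interval.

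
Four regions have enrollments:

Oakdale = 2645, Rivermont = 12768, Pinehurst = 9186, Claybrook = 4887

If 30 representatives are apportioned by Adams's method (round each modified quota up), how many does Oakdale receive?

3

Standard divisor 29486/30 ≈ 982.867; standard quotas: Oakdale 2.691, Rivermont 12.991, Pinehurst 9.346, Claybrook 4.972.
Rounding up gives 3, 13, 10, 5 = 31 seats, so the divisor must be adjusted.
With modified divisor 1040: modified quotas Oakdale 2.543, Rivermont 12.277, Pinehurst 8.833, Claybrook 4.699.
Rounding up: Oakdale 3, Rivermont 13, Pinehurst 9, Claybrook 5 (total 30).
Oakdale receives 3.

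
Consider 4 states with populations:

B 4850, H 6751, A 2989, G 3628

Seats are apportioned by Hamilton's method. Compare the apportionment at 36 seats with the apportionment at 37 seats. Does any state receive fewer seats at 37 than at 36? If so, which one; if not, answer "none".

none

At 36 seats: B 10, H 13, A 6, G 7.
At 37 seats: B 10, H 14, A 6, G 7.
No state's allocation decreased.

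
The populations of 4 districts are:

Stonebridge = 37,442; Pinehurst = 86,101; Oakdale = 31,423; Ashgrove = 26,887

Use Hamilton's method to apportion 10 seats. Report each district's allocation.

Stonebridge 2, Pinehurst 5, Oakdale 2, Ashgrove 1

The standard divisor is 181853/10 ≈ 18185.3.
Standard quotas: Stonebridge 2.0589, Pinehurst 4.7346, Oakdale 1.7279, Ashgrove 1.4785.
Lower quotas: Stonebridge 2, Pinehurst 4, Oakdale 1, Ashgrove 1 (sum 8, leaving 2 seats).
Remainders in descending order: Pinehurst 0.7346, Oakdale 0.7279, Ashgrove 0.4785, Stonebridge 0.0589.
The surplus seats go to Pinehurst, Oakdale.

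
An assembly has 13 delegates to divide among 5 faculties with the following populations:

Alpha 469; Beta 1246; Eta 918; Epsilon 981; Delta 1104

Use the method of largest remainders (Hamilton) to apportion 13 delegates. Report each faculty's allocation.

Alpha 1, Beta 3, Eta 3, Epsilon 3, Delta 3

Total 4718; standard divisor 4718/13 ≈ 362.923.
Standard quotas: Alpha 1.292, Beta 3.433, Eta 2.529, Epsilon 2.703, Delta 3.042.
Lower quotas: Alpha 1, Beta 3, Eta 2, Epsilon 2, Delta 3 (sum 11, leaving 2 seats).
Remainders in descending order: Epsilon 0.703, Eta 0.529, Beta 0.433, Alpha 0.292, Delta 0.042.
Largest remainders: Epsilon, Eta receive the extra seats.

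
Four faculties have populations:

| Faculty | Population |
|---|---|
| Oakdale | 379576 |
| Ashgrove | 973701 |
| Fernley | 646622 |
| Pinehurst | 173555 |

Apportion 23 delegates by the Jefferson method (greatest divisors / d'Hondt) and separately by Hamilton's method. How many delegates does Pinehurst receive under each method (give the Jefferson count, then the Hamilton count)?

Jefferson: Oakdale 4, Ashgrove 11, Fernley 7, Pinehurst 1.
Hamilton: Oakdale 4, Ashgrove 10, Fernley 7, Pinehurst 2.
Pinehurst gets 1 under Jefferson and 2 under Hamilton.

1 and 2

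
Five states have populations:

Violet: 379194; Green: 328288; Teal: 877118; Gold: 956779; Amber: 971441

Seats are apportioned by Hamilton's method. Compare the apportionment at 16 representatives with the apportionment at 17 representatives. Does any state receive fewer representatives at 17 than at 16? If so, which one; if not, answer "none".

At 16 seats: Violet 2, Green 2, Teal 4, Gold 4, Amber 4.
At 17 seats: Violet 2, Green 1, Teal 4, Gold 5, Amber 5.
Green drops from 2 to 1.

Green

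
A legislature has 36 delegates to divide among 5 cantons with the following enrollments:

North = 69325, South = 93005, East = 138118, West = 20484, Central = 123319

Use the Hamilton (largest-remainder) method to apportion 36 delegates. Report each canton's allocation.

North 6, South 7, East 11, West 2, Central 10

Standard divisor: 444251 ÷ 36 ≈ 12340.306.
Standard quotas: North 5.6178, South 7.5367, East 11.1924, West 1.6599, Central 9.9932.
Lower quotas: North 5, South 7, East 11, West 1, Central 9 (sum 33, leaving 3 seats).
Remainders in descending order: Central 0.9932, West 0.6599, North 0.6178, South 0.5367, East 0.1924.
Largest remainders: Central, West, North receive the extra seats.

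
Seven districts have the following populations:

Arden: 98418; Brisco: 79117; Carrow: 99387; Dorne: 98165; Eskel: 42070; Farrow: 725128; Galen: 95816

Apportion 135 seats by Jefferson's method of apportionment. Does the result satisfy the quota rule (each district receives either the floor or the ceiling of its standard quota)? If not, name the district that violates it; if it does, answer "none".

Standard quotas: Arden 10.731, Brisco 8.627, Carrow 10.837, Dorne 10.704, Eskel 4.587, Farrow 79.066, Galen 10.448.
Jefferson allocation: Arden 11, Brisco 8, Carrow 11, Dorne 10, Eskel 4, Farrow 81, Galen 10.
Farrow has quota 79.066 (lower 79, upper 80) but receives 81 — outside the quota interval.

Farrow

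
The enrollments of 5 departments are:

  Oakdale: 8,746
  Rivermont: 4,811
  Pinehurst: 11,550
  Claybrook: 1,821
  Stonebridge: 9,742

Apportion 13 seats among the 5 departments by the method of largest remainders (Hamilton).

Standard divisor: 36670 ÷ 13 ≈ 2820.769.
Standard quotas: Oakdale 3.1006, Rivermont 1.7056, Pinehurst 4.0946, Claybrook 0.6456, Stonebridge 3.4537.
Lower quotas: Oakdale 3, Rivermont 1, Pinehurst 4, Claybrook 0, Stonebridge 3 (sum 11, leaving 2 seats).
Remainders in descending order: Rivermont 0.7056, Claybrook 0.6456, Stonebridge 0.4537, Oakdale 0.1006, Pinehurst 0.0946.
Largest remainders: Rivermont, Claybrook receive the extra seats.

Oakdale: 3; Rivermont: 2; Pinehurst: 4; Claybrook: 1; Stonebridge: 3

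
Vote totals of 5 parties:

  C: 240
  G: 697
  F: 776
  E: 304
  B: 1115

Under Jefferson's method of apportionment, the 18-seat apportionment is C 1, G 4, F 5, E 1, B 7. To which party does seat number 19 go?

E

Priority for the next seat is population ÷ (current seats + 1).
Priorities: C 120.000, G 139.400, F 129.333, E 152.000, B 139.375.
Highest priority: E.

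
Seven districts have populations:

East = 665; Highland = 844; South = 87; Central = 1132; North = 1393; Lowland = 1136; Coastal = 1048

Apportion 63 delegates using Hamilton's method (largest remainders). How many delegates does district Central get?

Total 6305; standard divisor 6305/63 ≈ 100.079.
Standard quotas: East 6.645, Highland 8.433, South 0.869, Central 11.311, North 13.919, Lowland 11.351, Coastal 10.472.
Lower quotas: East 6, Highland 8, South 0, Central 11, North 13, Lowland 11, Coastal 10 (sum 59, leaving 4 seats).
Remainders in descending order: North 0.919, South 0.869, East 0.645, Coastal 0.472, Highland 0.433, Lowland 0.351, Central 0.311.
Largest remainders: North, South, East, Coastal receive the extra seats.
Central receives 11.

11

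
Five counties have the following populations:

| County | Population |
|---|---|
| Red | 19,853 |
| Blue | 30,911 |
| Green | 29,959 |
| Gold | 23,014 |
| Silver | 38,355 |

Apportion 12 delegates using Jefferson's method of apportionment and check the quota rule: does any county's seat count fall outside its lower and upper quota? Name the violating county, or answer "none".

Standard quotas: Red 1.677, Blue 2.611, Green 2.530, Gold 1.944, Silver 3.239.
Jefferson allocation: Red 1, Blue 3, Green 3, Gold 2, Silver 3.
Every allocation lies between the lower and upper quota.

none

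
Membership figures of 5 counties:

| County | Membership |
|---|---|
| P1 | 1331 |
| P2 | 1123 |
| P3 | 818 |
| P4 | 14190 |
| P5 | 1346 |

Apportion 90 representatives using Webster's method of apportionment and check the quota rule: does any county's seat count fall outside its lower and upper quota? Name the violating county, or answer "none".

P4

Standard quotas: P1 6.369, P2 5.374, P3 3.914, P4 67.902, P5 6.441.
Webster allocation: P1 6, P2 5, P3 4, P4 69, P5 6.
P4 has quota 67.902 (lower 67, upper 68) but receives 69 — outside the quota interval.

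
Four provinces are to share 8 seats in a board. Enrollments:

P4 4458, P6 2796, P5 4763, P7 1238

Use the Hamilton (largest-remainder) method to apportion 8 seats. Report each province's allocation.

P4 3, P6 1, P5 3, P7 1

The standard divisor is 13255/8 ≈ 1656.875.
Standard quotas: P4 2.691, P6 1.688, P5 2.875, P7 0.747.
Lower quotas: P4 2, P6 1, P5 2, P7 0 (sum 5, leaving 3 seats).
Remainders in descending order: P5 0.875, P7 0.747, P4 0.691, P6 0.688.
Largest remainders: P5, P7, P4 receive the extra seats.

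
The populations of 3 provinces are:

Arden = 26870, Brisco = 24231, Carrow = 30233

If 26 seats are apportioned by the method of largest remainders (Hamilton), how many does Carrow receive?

10

The standard divisor is 81334/26 ≈ 3128.231.
Standard quotas: Arden 8.5895, Brisco 7.7459, Carrow 9.6646.
Lower quotas: Arden 8, Brisco 7, Carrow 9 (sum 24, leaving 2 seats).
Remainders in descending order: Brisco 0.7459, Carrow 0.6646, Arden 0.5895.
Largest remainders: Brisco, Carrow receive the extra seats.
Carrow receives 10.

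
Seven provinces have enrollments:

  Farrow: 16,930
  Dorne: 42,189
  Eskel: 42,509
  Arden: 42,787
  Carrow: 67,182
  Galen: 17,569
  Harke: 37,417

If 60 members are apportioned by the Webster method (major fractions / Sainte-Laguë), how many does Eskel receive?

Standard divisor 266583/60 ≈ 4443.05; standard quotas: Farrow 3.810, Dorne 9.496, Eskel 9.568, Arden 9.630, Carrow 15.121, Galen 3.954, Harke 8.421.
Rounding to the nearest integer gives Farrow 4, Dorne 9, Eskel 10, Arden 10, Carrow 15, Galen 4, Harke 8 — total 60, matching the house size, so no adjustment is needed.
Eskel receives 10.

10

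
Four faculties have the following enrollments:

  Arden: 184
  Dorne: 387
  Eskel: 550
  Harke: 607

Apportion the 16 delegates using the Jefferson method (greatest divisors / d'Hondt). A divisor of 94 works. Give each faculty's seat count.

With modified divisor 94: modified quotas Arden 1.957, Dorne 4.117, Eskel 5.851, Harke 6.457.
Rounding down: Arden 1, Dorne 4, Eskel 5, Harke 6 (total 16).

Arden=1; Dorne=4; Eskel=5; Harke=6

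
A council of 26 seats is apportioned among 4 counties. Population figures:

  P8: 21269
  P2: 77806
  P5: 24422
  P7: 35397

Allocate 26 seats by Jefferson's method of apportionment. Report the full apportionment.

Standard divisor 158894/26 ≈ 6111.308; standard quotas: P8 3.480, P2 12.731, P5 3.996, P7 5.792.
Rounding down gives 3, 12, 3, 5 = 23 seats, so the divisor must be adjusted.
With modified divisor 5700: modified quotas P8 3.731, P2 13.650, P5 4.285, P7 6.210.
Rounding down: P8 3, P2 13, P5 4, P7 6 (total 26).

P8 3; P2 13; P5 4; P7 6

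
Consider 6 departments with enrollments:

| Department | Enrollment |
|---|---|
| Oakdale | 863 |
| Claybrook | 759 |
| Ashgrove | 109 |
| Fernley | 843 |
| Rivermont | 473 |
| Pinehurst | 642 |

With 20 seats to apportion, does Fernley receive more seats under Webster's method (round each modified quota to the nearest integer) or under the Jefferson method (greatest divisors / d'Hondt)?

Jefferson

Webster: Oakdale 5, Claybrook 4, Ashgrove 1, Fernley 4, Rivermont 3, Pinehurst 3.
Jefferson: Oakdale 5, Claybrook 4, Ashgrove 0, Fernley 5, Rivermont 2, Pinehurst 4.
Fernley gets 4 under Webster and 5 under Jefferson.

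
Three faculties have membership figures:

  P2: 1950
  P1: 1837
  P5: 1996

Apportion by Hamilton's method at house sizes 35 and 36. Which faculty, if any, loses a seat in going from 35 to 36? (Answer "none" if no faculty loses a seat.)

none

At 35 seats: P2 12, P1 11, P5 12.
At 36 seats: P2 12, P1 12, P5 12.
No faculty's allocation decreased.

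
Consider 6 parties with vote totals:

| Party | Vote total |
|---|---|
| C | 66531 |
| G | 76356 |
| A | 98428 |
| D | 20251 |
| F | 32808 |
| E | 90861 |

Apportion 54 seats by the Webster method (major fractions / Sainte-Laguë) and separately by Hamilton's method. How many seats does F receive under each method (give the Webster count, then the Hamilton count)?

Webster: C 9, G 11, A 14, D 3, F 5, E 12.
Hamilton: C 9, G 11, A 14, D 3, F 4, E 13.
F gets 5 under Webster and 4 under Hamilton.

5 and 4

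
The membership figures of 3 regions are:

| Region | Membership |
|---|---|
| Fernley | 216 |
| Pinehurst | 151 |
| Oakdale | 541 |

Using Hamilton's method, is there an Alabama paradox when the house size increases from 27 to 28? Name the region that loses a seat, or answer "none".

Pinehurst

At 27 seats: Fernley 6, Pinehurst 5, Oakdale 16.
At 28 seats: Fernley 7, Pinehurst 4, Oakdale 17.
Pinehurst drops from 5 to 4.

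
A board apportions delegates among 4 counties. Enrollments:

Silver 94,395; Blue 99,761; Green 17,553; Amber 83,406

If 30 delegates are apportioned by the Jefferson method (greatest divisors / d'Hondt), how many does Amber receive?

9

Standard divisor 295115/30 ≈ 9837.167; standard quotas: Silver 9.596, Blue 10.141, Green 1.784, Amber 8.479.
Rounding down gives 9, 10, 1, 8 = 28 seats, so the divisor must be adjusted.
With modified divisor 9200: modified quotas Silver 10.260, Blue 10.844, Green 1.908, Amber 9.066.
Rounding down: Silver 10, Blue 10, Green 1, Amber 9 (total 30).
Amber receives 9.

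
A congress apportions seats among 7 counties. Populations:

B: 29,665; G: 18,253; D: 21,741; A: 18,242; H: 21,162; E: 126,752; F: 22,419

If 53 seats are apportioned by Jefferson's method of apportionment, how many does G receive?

Standard divisor 258234/53 ≈ 4872.34; standard quotas: B 6.088, G 3.746, D 4.462, A 3.744, H 4.343, E 26.015, F 4.601.
Rounding down gives 6, 3, 4, 3, 4, 26, 4 = 50 seats, so the divisor must be adjusted.
With modified divisor 4536.95: modified quotas B 6.539, G 4.023, D 4.792, A 4.021, H 4.664, E 27.938, F 4.941.
Rounding down: B 6, G 4, D 4, A 4, H 4, E 27, F 4 (total 53).
G receives 4.

4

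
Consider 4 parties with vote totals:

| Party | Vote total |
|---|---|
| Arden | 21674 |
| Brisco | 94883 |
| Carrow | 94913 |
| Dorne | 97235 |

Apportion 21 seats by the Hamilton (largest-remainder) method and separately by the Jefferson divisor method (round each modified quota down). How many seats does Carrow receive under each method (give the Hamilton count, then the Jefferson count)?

6 and 7

Hamilton: Arden 2, Brisco 6, Carrow 6, Dorne 7.
Jefferson: Arden 1, Brisco 6, Carrow 7, Dorne 7.
Carrow gets 6 under Hamilton and 7 under Jefferson.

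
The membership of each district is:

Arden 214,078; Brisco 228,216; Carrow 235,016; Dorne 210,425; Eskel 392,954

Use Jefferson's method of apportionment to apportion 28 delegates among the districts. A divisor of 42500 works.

With modified divisor 42500: modified quotas Arden 5.037, Brisco 5.370, Carrow 5.530, Dorne 4.951, Eskel 9.246.
Rounding down: Arden 5, Brisco 5, Carrow 5, Dorne 4, Eskel 9 (total 28).

Arden 5; Brisco 5; Carrow 5; Dorne 4; Eskel 9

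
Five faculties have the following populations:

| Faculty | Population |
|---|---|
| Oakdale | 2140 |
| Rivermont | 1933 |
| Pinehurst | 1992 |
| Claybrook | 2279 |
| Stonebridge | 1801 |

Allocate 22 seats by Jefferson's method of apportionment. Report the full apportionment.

Standard divisor 10145/22 ≈ 461.136; standard quotas: Oakdale 4.641, Rivermont 4.192, Pinehurst 4.320, Claybrook 4.942, Stonebridge 3.906.
Rounding down gives 4, 4, 4, 4, 3 = 19 seats, so the divisor must be adjusted.
With modified divisor 410: modified quotas Oakdale 5.220, Rivermont 4.715, Pinehurst 4.859, Claybrook 5.559, Stonebridge 4.393.
Rounding down: Oakdale 5, Rivermont 4, Pinehurst 4, Claybrook 5, Stonebridge 4 (total 22).

Oakdale: 5, Rivermont: 4, Pinehurst: 4, Claybrook: 5, Stonebridge: 4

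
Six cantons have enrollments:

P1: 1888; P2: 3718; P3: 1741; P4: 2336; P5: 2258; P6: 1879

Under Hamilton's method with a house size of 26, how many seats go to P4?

The standard divisor is 13820/26 ≈ 531.538.
Standard quotas: P1 3.552, P2 6.995, P3 3.275, P4 4.395, P5 4.248, P6 3.535.
Lower quotas: P1 3, P2 6, P3 3, P4 4, P5 4, P6 3 (sum 23, leaving 3 seats).
Remainders in descending order: P2 0.995, P1 0.552, P6 0.535, P4 0.395, P3 0.275, P5 0.248.
The surplus seats go to P2, P1, P6.
P4 receives 4.

4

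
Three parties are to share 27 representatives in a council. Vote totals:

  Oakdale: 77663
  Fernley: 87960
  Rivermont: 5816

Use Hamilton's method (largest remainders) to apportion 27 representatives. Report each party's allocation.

Oakdale 12; Fernley 14; Rivermont 1

The standard divisor is 171439/27 ≈ 6349.593.
Standard quotas: Oakdale 12.2312, Fernley 13.8529, Rivermont 0.9160.
Lower quotas: Oakdale 12, Fernley 13, Rivermont 0 (sum 25, leaving 2 seats).
Remainders in descending order: Rivermont 0.9160, Fernley 0.8529, Oakdale 0.2312.
Largest remainders: Rivermont, Fernley receive the extra seats.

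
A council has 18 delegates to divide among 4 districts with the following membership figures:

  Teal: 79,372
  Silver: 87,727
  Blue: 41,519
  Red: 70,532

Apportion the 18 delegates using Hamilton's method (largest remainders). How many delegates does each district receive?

Total 279150; standard divisor 279150/18 ≈ 15508.333.
Standard quotas: Teal 5.1180, Silver 5.6568, Blue 2.6772, Red 4.5480.
Lower quotas: Teal 5, Silver 5, Blue 2, Red 4 (sum 16, leaving 2 seats).
Remainders in descending order: Blue 0.6772, Silver 0.6568, Red 0.5480, Teal 0.1180.
The surplus seats go to Blue, Silver.

Teal: 5, Silver: 6, Blue: 3, Red: 4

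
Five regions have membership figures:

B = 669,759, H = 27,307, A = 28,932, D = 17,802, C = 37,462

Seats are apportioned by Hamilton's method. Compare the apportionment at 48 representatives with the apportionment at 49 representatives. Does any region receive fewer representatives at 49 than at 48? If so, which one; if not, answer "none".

none

At 48 seats: B 41, H 2, A 2, D 1, C 2.
At 49 seats: B 42, H 2, A 2, D 1, C 2.
No region's allocation decreased.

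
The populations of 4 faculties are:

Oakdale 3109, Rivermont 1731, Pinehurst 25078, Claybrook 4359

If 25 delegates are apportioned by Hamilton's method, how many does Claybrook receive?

Standard divisor: 34277 ÷ 25 ≈ 1371.08.
Standard quotas: Oakdale 2.2676, Rivermont 1.2625, Pinehurst 18.2907, Claybrook 3.1792.
Lower quotas: Oakdale 2, Rivermont 1, Pinehurst 18, Claybrook 3 (sum 24, leaving 1 seat).
Remainders in descending order: Pinehurst 0.2907, Oakdale 0.2676, Rivermont 0.2625, Claybrook 0.1792.
Largest remainder: Pinehurst receives the extra seat.
Claybrook receives 3.

3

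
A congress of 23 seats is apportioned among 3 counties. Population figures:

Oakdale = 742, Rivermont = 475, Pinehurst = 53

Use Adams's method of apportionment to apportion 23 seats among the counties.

Oakdale: 13, Rivermont: 9, Pinehurst: 1

Standard divisor 1270/23 ≈ 55.217; standard quotas: Oakdale 13.438, Rivermont 8.602, Pinehurst 0.960.
Rounding up gives 14, 9, 1 = 24 seats, so the divisor must be adjusted.
With modified divisor 58: modified quotas Oakdale 12.793, Rivermont 8.190, Pinehurst 0.914.
Rounding up: Oakdale 13, Rivermont 9, Pinehurst 1 (total 23).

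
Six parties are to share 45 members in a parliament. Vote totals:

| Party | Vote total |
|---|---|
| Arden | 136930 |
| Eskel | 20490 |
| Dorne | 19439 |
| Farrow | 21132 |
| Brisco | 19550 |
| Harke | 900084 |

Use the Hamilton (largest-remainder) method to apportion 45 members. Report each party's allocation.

Arden=5; Eskel=1; Dorne=1; Farrow=1; Brisco=1; Harke=36

Standard divisor: 1117625 ÷ 45 ≈ 24836.111.
Standard quotas: Arden 5.5133, Eskel 0.8250, Dorne 0.7827, Farrow 0.8509, Brisco 0.7872, Harke 36.2409.
Lower quotas: Arden 5, Eskel 0, Dorne 0, Farrow 0, Brisco 0, Harke 36 (sum 41, leaving 4 seats).
Remainders in descending order: Farrow 0.8509, Eskel 0.8250, Brisco 0.7872, Dorne 0.7827, Arden 0.5133, Harke 0.2409.
Largest remainders: Farrow, Eskel, Brisco, Dorne receive the extra seats.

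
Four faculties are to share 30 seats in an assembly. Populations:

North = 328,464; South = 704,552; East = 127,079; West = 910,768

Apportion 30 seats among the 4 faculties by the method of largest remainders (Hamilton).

North 5, South 10, East 2, West 13

The standard divisor is 2070863/30 ≈ 69028.767.
Standard quotas: North 4.7584, South 10.2066, East 1.8410, West 13.1940.
Lower quotas: North 4, South 10, East 1, West 13 (sum 28, leaving 2 seats).
Remainders in descending order: East 0.8410, North 0.7584, South 0.2066, West 0.1940.
The surplus seats go to East, North.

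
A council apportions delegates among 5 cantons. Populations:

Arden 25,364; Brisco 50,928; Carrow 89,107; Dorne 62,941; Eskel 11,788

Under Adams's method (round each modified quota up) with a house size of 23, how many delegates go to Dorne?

Standard divisor 240128/23 ≈ 10440.348; standard quotas: Arden 2.429, Brisco 4.878, Carrow 8.535, Dorne 6.029, Eskel 1.129.
Rounding up gives 3, 5, 9, 7, 2 = 26 seats, so the divisor must be adjusted.
With modified divisor 12200: modified quotas Arden 2.079, Brisco 4.174, Carrow 7.304, Dorne 5.159, Eskel 0.966.
Rounding up: Arden 3, Brisco 5, Carrow 8, Dorne 6, Eskel 1 (total 23).
Dorne receives 6.

6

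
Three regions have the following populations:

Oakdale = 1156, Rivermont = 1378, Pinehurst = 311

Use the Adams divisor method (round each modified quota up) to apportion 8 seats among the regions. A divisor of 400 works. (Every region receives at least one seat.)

With modified divisor 400: modified quotas Oakdale 2.890, Rivermont 3.445, Pinehurst 0.777.
Rounding up: Oakdale 3, Rivermont 4, Pinehurst 1 (total 8).

Oakdale 3, Rivermont 4, Pinehurst 1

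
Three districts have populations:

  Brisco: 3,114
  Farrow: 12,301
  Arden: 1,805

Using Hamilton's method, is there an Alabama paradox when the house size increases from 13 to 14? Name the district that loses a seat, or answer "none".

At 13 seats: Brisco 2, Farrow 9, Arden 2.
At 14 seats: Brisco 3, Farrow 10, Arden 1.
Arden drops from 2 to 1.

Arden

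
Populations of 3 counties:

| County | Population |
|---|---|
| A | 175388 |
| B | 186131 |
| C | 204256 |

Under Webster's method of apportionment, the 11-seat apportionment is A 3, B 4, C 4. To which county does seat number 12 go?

Priority for the next seat is population ÷ (current seats + 0.5).
Priorities: A 50110.857, B 41362.444, C 45390.222.
Highest priority: A.

A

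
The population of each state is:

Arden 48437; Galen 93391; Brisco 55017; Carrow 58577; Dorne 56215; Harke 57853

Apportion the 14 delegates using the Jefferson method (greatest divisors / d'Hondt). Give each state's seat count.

Arden 2, Galen 4, Brisco 2, Carrow 2, Dorne 2, Harke 2

Standard divisor 369490/14 ≈ 26392.143; standard quotas: Arden 1.835, Galen 3.539, Brisco 2.085, Carrow 2.219, Dorne 2.130, Harke 2.192.
Rounding down gives 1, 3, 2, 2, 2, 2 = 12 seats, so the divisor must be adjusted.
With modified divisor 21400: modified quotas Arden 2.263, Galen 4.364, Brisco 2.571, Carrow 2.737, Dorne 2.627, Harke 2.703.
Rounding down: Arden 2, Galen 4, Brisco 2, Carrow 2, Dorne 2, Harke 2 (total 14).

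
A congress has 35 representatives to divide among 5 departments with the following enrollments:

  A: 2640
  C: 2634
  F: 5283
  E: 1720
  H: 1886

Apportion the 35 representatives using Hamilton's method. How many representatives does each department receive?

A=7, C=6, F=13, E=4, H=5

Standard divisor: 14163 ÷ 35 ≈ 404.657.
Standard quotas: A 6.5240, C 6.5092, F 13.0555, E 4.2505, H 4.6607.
Lower quotas: A 6, C 6, F 13, E 4, H 4 (sum 33, leaving 2 seats).
Remainders in descending order: H 0.6607, A 0.5240, C 0.5092, E 0.2505, F 0.0555.
The surplus seats go to H, A.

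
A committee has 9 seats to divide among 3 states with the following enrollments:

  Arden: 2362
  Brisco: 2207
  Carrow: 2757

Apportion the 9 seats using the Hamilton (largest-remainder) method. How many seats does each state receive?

Arden: 3; Brisco: 3; Carrow: 3

Standard divisor: 7326 ÷ 9 = 814.
Standard quotas: Arden 2.902, Brisco 2.711, Carrow 3.387.
Lower quotas: Arden 2, Brisco 2, Carrow 3 (sum 7, leaving 2 seats).
Remainders in descending order: Arden 0.902, Brisco 0.711, Carrow 0.387.
Largest remainders: Arden, Brisco receive the extra seats.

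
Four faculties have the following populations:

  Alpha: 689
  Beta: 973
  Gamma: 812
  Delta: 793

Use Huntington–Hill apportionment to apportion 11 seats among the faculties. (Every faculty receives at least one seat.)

With divisor 303: modified quotas Alpha 2.274, Beta 3.211, Gamma 2.680, Delta 2.617.
Geometric-mean thresholds: Alpha √(2·3)=2.449, Beta √(3·4)=3.464, Gamma √(2·3)=2.449, Delta √(2·3)=2.449.
Each quota rounded against its threshold gives Alpha 2, Beta 3, Gamma 3, Delta 3 (total 11).

Alpha 2; Beta 3; Gamma 3; Delta 3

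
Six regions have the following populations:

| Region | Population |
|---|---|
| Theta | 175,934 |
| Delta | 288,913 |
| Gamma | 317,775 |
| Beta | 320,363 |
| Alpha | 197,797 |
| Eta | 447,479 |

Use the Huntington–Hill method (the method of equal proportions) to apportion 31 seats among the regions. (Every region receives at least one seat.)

With divisor 57558: modified quotas Theta 3.057, Delta 5.020, Gamma 5.521, Beta 5.566, Alpha 3.436, Eta 7.774.
Geometric-mean thresholds: Theta √(3·4)=3.464, Delta √(5·6)=5.477, Gamma √(5·6)=5.477, Beta √(5·6)=5.477, Alpha √(3·4)=3.464, Eta √(7·8)=7.483.
Each quota rounded against its threshold gives Theta 3, Delta 5, Gamma 6, Beta 6, Alpha 3, Eta 8 (total 31).

Theta=3, Delta=5, Gamma=6, Beta=6, Alpha=3, Eta=8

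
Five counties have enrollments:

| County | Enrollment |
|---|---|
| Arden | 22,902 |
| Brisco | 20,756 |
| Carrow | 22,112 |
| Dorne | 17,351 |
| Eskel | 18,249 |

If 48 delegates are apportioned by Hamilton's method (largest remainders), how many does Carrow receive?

Standard divisor: 101370 ÷ 48 ≈ 2111.875.
Standard quotas: Arden 10.8444, Brisco 9.8282, Carrow 10.4703, Dorne 8.2159, Eskel 8.6411.
Lower quotas: Arden 10, Brisco 9, Carrow 10, Dorne 8, Eskel 8 (sum 45, leaving 3 seats).
Remainders in descending order: Arden 0.8444, Brisco 0.8282, Eskel 0.6411, Carrow 0.4703, Dorne 0.2159.
Largest remainders: Arden, Brisco, Eskel receive the extra seats.
Carrow receives 10.

10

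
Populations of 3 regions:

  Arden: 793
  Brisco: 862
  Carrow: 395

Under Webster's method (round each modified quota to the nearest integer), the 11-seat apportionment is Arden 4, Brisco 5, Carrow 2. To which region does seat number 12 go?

Arden

Priority for the next seat is population ÷ (current seats + 0.5).
Priorities: Arden 176.222, Brisco 156.727, Carrow 158.000.
Highest priority: Arden.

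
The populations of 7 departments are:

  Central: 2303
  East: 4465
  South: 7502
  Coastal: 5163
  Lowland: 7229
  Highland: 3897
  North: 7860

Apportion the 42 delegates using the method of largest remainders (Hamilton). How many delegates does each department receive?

The standard divisor is 38419/42 ≈ 914.738.
Standard quotas: Central 2.5177, East 4.8812, South 8.2013, Coastal 5.6442, Lowland 7.9028, Highland 4.2602, North 8.5926.
Lower quotas: Central 2, East 4, South 8, Coastal 5, Lowland 7, Highland 4, North 8 (sum 38, leaving 4 seats).
Remainders in descending order: Lowland 0.9028, East 0.8812, Coastal 0.6442, North 0.5926, Central 0.5177, Highland 0.2602, South 0.2013.
The surplus seats go to Lowland, East, Coastal, North.

Central: 2; East: 5; South: 8; Coastal: 6; Lowland: 8; Highland: 4; North: 9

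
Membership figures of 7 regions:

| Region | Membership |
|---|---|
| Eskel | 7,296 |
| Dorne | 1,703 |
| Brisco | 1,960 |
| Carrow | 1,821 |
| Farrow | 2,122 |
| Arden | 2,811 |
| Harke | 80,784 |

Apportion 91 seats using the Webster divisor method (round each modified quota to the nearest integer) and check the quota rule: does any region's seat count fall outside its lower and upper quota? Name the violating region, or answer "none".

Standard quotas: Eskel 6.741, Dorne 1.573, Brisco 1.811, Carrow 1.682, Farrow 1.960, Arden 2.597, Harke 74.635.
Webster allocation: Eskel 7, Dorne 2, Brisco 2, Carrow 2, Farrow 2, Arden 3, Harke 73.
Harke has quota 74.635 (lower 74, upper 75) but receives 73 — outside the quota interval.

Harke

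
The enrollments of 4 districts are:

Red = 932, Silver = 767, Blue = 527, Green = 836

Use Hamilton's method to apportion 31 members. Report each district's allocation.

Red 9, Silver 8, Blue 5, Green 9

The standard divisor is 3062/31 ≈ 98.774.
Standard quotas: Red 9.436, Silver 7.765, Blue 5.335, Green 8.464.
Lower quotas: Red 9, Silver 7, Blue 5, Green 8 (sum 29, leaving 2 seats).
Remainders in descending order: Silver 0.765, Green 0.464, Red 0.436, Blue 0.335.
The surplus seats go to Silver, Green.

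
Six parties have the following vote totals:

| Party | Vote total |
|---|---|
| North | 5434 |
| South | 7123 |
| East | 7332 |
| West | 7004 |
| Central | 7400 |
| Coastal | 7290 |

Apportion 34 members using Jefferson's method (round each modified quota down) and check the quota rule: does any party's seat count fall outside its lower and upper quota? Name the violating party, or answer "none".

none

Standard quotas: North 4.443, South 5.824, East 5.995, West 5.727, Central 6.051, Coastal 5.961.
Jefferson allocation: North 4, South 6, East 6, West 6, Central 6, Coastal 6.
Every allocation lies between the lower and upper quota.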